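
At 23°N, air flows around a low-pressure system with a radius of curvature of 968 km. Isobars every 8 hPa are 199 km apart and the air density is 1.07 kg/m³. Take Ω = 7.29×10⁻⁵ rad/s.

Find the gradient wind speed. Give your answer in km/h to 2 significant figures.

Coriolis parameter at 23°N:
f = 2Ω sin φ = 2 × 7.29×10⁻⁵ × sin 23° = 5.70×10⁻⁵ s⁻¹
Pressure gradient: |∂P/∂n| = 800 Pa / 199000 m = 4.02×10⁻³ Pa/m
Geostrophic speed: V_g = |∂P/∂n|/(fρ) = 4.02×10⁻³/(5.70×10⁻⁵ × 1.07) = 66.0 m/s
Around a low, centrifugal force acts outward with Coriolis, so pressure-gradient force balances both:
(1/ρ)|∂P/∂n| = fV + V²/R  →  V² + fR·V − fR·V_g = 0
With fR = 5.70×10⁻⁵ × 968×10³ m = 55.1 m/s:
V = [−fR + √((fR)² + 4 fR V_g)]/2 = [−55.1 + √(55.1² + 4×55.1×66)]/2 = 38.7 m/s
Subgeostrophic (V < V_g = 66 m/s), as expected around a low.
Converting: 38.7 m/s × 3.6 = 140 km/h

140 km/h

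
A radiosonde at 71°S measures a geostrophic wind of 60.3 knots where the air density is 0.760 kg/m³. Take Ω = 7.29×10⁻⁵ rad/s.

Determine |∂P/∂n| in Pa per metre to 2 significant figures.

Coriolis parameter at 71°S:
f = 2Ω sin φ = 2 × 7.29×10⁻⁵ × sin 71° = 1.38×10⁻⁴ s⁻¹
Wind speed in SI: 60.3 knots = 31.0 m/s
Geostrophic balance rearranged: |∂P/∂n| = f ρ V_g
|∂P/∂n| = 1.38×10⁻⁴ × 0.760 × 31.0 = 3.25×10⁻³ Pa/m

3.3×10⁻³ Pa/m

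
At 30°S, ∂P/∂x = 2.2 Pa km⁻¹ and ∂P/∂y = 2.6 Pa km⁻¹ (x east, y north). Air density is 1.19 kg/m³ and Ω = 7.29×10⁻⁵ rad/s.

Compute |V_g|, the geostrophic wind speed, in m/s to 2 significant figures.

Coriolis parameter at 30°S:
f = 2Ω sin φ = 2 × 7.29×10⁻⁵ × sin 30° = 7.29×10⁻⁵ s⁻¹
In the Southern Hemisphere f is negative: f = −7.29×10⁻⁵ s⁻¹.
Component geostrophic relations (x east, y north):
u_g = −(1/(fρ)) ∂P/∂y,  v_g = (1/(fρ)) ∂P/∂x
u_g = −(2.6×10⁻³)/(−7.29×10⁻⁵ × 1.19) = 30.0 m/s;  v_g = (2.2×10⁻³)/(−7.29×10⁻⁵ × 1.19) = −25.4 m/s
|V_g| = √(u_g² + v_g²) = 39.3 m/s

39 m/s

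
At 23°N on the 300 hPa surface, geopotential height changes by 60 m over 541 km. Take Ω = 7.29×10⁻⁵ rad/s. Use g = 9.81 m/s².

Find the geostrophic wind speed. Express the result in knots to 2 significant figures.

Coriolis parameter at 23°N:
f = 2Ω sin φ = 2 × 7.29×10⁻⁵ × sin 23° = 5.70×10⁻⁵ s⁻¹
Height gradient: |∂Z/∂n| = 60 m / 541000 m = 1.11×10⁻⁴
On a pressure surface, geostrophic balance gives V_g = (g/f)|∂Z/∂n|:
V_g = 9.81 × 1.11×10⁻⁴ / 5.70×10⁻⁵ = 19.1 m/s
Converting: 19.1 m/s × 1.944 = 37 knots

37 knots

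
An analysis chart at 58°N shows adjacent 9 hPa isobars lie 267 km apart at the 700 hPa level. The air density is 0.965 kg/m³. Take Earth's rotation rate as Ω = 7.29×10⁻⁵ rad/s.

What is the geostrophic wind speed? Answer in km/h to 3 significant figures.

Coriolis parameter at 58°N:
f = 2Ω sin φ = 2 × 7.29×10⁻⁵ × sin 58° = 1.24×10⁻⁴ s⁻¹
Pressure gradient: |∂P/∂n| = 900 Pa / 267000 m = 3.37×10⁻³ Pa/m
Geostrophic balance (pressure-gradient force = Coriolis force):
V_g = (1/(fρ)) |∂P/∂n| = 3.37×10⁻³ / (1.24×10⁻⁴ × 0.965) = 28.3 m/s
Converting: 28.3 m/s × 3.6 = 102 km/h

102 km/h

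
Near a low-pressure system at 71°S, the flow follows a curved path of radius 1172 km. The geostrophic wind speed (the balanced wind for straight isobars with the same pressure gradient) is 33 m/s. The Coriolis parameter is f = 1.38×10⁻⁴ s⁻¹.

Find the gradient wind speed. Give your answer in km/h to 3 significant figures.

101 km/h

Around a low, centrifugal force acts outward with Coriolis, so pressure-gradient force balances both:
(1/ρ)|∂P/∂n| = fV + V²/R  →  V² + fR·V − fR·V_g = 0
With fR = 1.38×10⁻⁴ × 1172×10³ m = 162 m/s:
V = [−fR + √((fR)² + 4 fR V_g)]/2 = [−162 + √(162² + 4×162×33)]/2 = 28.1 m/s
Subgeostrophic (V < V_g = 33 m/s), as expected around a low.
Converting: 28.1 m/s × 3.6 = 101 km/h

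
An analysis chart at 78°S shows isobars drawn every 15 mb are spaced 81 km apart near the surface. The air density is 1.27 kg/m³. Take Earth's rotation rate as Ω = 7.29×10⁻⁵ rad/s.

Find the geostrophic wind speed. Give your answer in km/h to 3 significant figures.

Coriolis parameter at 78°S:
f = 2Ω sin φ = 2 × 7.29×10⁻⁵ × sin 78° = 1.43×10⁻⁴ s⁻¹
Pressure gradient: |∂P/∂n| = 1500 Pa / 81000 m = 1.85×10⁻² Pa/m
Geostrophic balance (pressure-gradient force = Coriolis force):
V_g = (1/(fρ)) |∂P/∂n| = 1.85×10⁻² / (1.43×10⁻⁴ × 1.27) = 102 m/s
Converting: 102 m/s × 3.6 = 368 km/h

368 km/h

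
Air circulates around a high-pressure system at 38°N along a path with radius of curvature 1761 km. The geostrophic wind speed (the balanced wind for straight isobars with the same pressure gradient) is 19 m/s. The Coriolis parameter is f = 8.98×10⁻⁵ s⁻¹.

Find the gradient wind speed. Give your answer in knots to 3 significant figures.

Around a high, pressure-gradient force acts outward with centrifugal, so Coriolis balances both:
fV = (1/ρ)|∂P/∂n| + V²/R  →  V² − fR·V + fR·V_g = 0
With fR = 8.98×10⁻⁵ × 1761×10³ m = 158 m/s:
V = [fR − √((fR)² − 4 fR V_g)]/2 = [158 − √(158² − 4×158×19)]/2 = 22.1 m/s
Supergeostrophic (V > V_g = 19 m/s), as expected around a high.
Converting: 22.1 m/s × 1.944 = 42.9 knots

42.9 knots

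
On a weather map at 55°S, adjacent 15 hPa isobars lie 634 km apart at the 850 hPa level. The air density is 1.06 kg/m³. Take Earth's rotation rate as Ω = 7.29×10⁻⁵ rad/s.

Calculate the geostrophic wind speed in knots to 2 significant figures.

Coriolis parameter at 55°S:
f = 2Ω sin φ = 2 × 7.29×10⁻⁵ × sin 55° = 1.19×10⁻⁴ s⁻¹
Pressure gradient: |∂P/∂n| = 1500 Pa / 634000 m = 2.37×10⁻³ Pa/m
Geostrophic balance (pressure-gradient force = Coriolis force):
V_g = (1/(fρ)) |∂P/∂n| = 2.37×10⁻³ / (1.19×10⁻⁴ × 1.06) = 18.7 m/s
Converting: 18.7 m/s × 1.944 = 36 knots

36 knots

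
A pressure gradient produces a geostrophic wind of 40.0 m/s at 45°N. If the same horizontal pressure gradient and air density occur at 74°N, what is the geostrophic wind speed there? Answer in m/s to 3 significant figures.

With the same pressure gradient and density, V_g ∝ 1/f ∝ 1/sin φ.
V₂ = V₁ · sin φ₁ / sin φ₂ = 40.0 × sin 45° / sin 74°
V₂ = 40.0 × 0.7071/0.9613 = 29.4 m/s

29.4 m/s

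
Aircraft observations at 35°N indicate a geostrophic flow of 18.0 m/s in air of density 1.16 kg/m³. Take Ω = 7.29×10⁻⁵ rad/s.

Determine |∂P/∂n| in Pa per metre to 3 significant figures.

1.75×10⁻³ Pa/m

Coriolis parameter at 35°N:
f = 2Ω sin φ = 2 × 7.29×10⁻⁵ × sin 35° = 8.36×10⁻⁵ s⁻¹
Geostrophic balance rearranged: |∂P/∂n| = f ρ V_g
|∂P/∂n| = 8.36×10⁻⁵ × 1.16 × 18.0 = 1.75×10⁻³ Pa/m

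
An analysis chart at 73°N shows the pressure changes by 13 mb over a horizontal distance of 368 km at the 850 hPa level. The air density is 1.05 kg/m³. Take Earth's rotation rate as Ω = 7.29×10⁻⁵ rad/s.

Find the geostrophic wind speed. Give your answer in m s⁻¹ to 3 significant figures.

24.1 m s⁻¹

Coriolis parameter at 73°N:
f = 2Ω sin φ = 2 × 7.29×10⁻⁵ × sin 73° = 1.39×10⁻⁴ s⁻¹
Pressure gradient: |∂P/∂n| = 1300 Pa / 368000 m = 3.53×10⁻³ Pa/m
Geostrophic balance (pressure-gradient force = Coriolis force):
V_g = (1/(fρ)) |∂P/∂n| = 3.53×10⁻³ / (1.39×10⁻⁴ × 1.05) = 24.1 m/s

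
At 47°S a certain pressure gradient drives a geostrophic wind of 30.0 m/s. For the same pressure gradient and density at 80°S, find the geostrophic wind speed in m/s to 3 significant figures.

22.3 m/s

With the same pressure gradient and density, V_g ∝ 1/f ∝ 1/sin φ.
V₂ = V₁ · sin φ₁ / sin φ₂ = 30.0 × sin 47° / sin 80°
V₂ = 30.0 × 0.7314/0.9848 = 22.3 m/s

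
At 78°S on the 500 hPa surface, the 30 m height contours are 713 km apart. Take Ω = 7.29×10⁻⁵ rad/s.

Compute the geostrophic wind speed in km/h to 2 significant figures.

10 km/h

Coriolis parameter at 78°S:
f = 2Ω sin φ = 2 × 7.29×10⁻⁵ × sin 78° = 1.43×10⁻⁴ s⁻¹
Height gradient: |∂Z/∂n| = 30 m / 713000 m = 4.21×10⁻⁵
On a pressure surface, geostrophic balance gives V_g = (g/f)|∂Z/∂n|:
V_g = 9.81 × 4.21×10⁻⁵ / 1.43×10⁻⁴ = 2.89 m/s
Converting: 2.89 m/s × 3.6 = 10 km/h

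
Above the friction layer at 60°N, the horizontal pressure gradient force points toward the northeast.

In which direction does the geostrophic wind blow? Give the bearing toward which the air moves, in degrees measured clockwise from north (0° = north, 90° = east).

135°

The pressure-gradient force points toward the northeast (bearing 045°).
Geostrophic balance: in the Northern Hemisphere the Coriolis force deflects motion to the right, so the geostrophic wind blows 90° to the right of the pressure-gradient force (low pressure on the left).
Rotating 045° by 90° clockwise gives 135° — the wind blows toward the southeast.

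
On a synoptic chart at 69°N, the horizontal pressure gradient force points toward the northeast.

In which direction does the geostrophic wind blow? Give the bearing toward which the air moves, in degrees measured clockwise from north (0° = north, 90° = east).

135°

The pressure-gradient force points toward the northeast (bearing 045°).
Geostrophic balance: in the Northern Hemisphere the Coriolis force deflects motion to the right, so the geostrophic wind blows 90° to the right of the pressure-gradient force (low pressure on the left).
Rotating 045° by 90° clockwise gives 135° — the wind blows toward the southeast.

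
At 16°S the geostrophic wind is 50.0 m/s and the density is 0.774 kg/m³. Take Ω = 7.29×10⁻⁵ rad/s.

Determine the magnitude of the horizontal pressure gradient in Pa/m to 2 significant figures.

Coriolis parameter at 16°S:
f = 2Ω sin φ = 2 × 7.29×10⁻⁵ × sin 16° = 4.02×10⁻⁵ s⁻¹
Geostrophic balance rearranged: |∂P/∂n| = f ρ V_g
|∂P/∂n| = 4.02×10⁻⁵ × 0.774 × 50.0 = 1.56×10⁻³ Pa/m

1.6×10⁻³ Pa/m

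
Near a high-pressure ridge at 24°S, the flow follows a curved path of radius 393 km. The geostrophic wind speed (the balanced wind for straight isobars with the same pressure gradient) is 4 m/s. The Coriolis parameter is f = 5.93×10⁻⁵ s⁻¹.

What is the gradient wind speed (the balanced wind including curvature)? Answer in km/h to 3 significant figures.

18.5 km/h

Around a high, pressure-gradient force acts outward with centrifugal, so Coriolis balances both:
fV = (1/ρ)|∂P/∂n| + V²/R  →  V² − fR·V + fR·V_g = 0
With fR = 5.93×10⁻⁵ × 393×10³ m = 23.3 m/s:
V = [fR − √((fR)² − 4 fR V_g)]/2 = [23.3 − √(23.3² − 4×23.3×4)]/2 = 5.13 m/s
Supergeostrophic (V > V_g = 4 m/s), as expected around a high.
Converting: 5.13 m/s × 3.6 = 18.5 km/h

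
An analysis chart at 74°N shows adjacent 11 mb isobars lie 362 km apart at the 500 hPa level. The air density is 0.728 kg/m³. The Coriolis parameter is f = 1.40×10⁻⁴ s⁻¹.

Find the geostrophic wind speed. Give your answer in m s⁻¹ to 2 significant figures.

30 m s⁻¹

Pressure gradient: |∂P/∂n| = 1100 Pa / 362000 m = 3.04×10⁻³ Pa/m
Geostrophic balance (pressure-gradient force = Coriolis force):
V_g = (1/(fρ)) |∂P/∂n| = 3.04×10⁻³ / (1.40×10⁻⁴ × 0.728) = 29.8 m/s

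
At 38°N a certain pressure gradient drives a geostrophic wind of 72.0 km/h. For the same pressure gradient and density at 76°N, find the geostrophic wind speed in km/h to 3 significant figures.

45.7 km/h

With the same pressure gradient and density, V_g ∝ 1/f ∝ 1/sin φ.
V₂ = V₁ · sin φ₁ / sin φ₂ = 72.0 × sin 38° / sin 76°
V₂ = 72.0 × 0.6157/0.9703 = 45.7 km/h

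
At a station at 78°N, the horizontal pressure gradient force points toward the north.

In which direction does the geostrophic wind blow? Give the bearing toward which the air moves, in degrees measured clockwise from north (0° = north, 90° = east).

The pressure-gradient force points toward the north (bearing 000°).
Geostrophic balance: in the Northern Hemisphere the Coriolis force deflects motion to the right, so the geostrophic wind blows 90° to the right of the pressure-gradient force (low pressure on the left).
Rotating 000° by 90° clockwise gives 090° — the wind blows toward the east.

090°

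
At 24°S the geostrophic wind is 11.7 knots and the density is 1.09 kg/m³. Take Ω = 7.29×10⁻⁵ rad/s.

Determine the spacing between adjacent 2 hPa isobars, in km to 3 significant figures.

Coriolis parameter at 24°S:
f = 2Ω sin φ = 2 × 7.29×10⁻⁵ × sin 24° = 5.93×10⁻⁵ s⁻¹
Wind speed in SI: 11.7 knots = 6.02 m/s
Geostrophic balance rearranged: |∂P/∂n| = f ρ V_g
|∂P/∂n| = 5.93×10⁻⁵ × 1.09 × 6.02 = 3.89×10⁻⁴ Pa/m
Isobar spacing: Δn = ΔP/|∂P/∂n| = 200 Pa / 3.89×10⁻⁴ Pa/m = 514054 m ≈ 514 km

514 km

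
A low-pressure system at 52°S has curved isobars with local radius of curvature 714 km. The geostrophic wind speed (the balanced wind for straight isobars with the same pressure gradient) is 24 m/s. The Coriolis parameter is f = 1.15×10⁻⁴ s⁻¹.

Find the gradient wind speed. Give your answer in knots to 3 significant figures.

Around a low, centrifugal force acts outward with Coriolis, so pressure-gradient force balances both:
(1/ρ)|∂P/∂n| = fV + V²/R  →  V² + fR·V − fR·V_g = 0
With fR = 1.15×10⁻⁴ × 714×10³ m = 82.1 m/s:
V = [−fR + √((fR)² + 4 fR V_g)]/2 = [−82.1 + √(82.1² + 4×82.1×24)]/2 = 19.4 m/s
Subgeostrophic (V < V_g = 24 m/s), as expected around a low.
Converting: 19.4 m/s × 1.944 = 37.7 knots

37.7 knots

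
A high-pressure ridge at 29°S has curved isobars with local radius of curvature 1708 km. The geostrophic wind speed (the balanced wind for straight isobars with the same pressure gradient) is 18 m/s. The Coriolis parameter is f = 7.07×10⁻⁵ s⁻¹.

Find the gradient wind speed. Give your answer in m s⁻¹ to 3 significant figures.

Around a high, pressure-gradient force acts outward with centrifugal, so Coriolis balances both:
fV = (1/ρ)|∂P/∂n| + V²/R  →  V² − fR·V + fR·V_g = 0
With fR = 7.07×10⁻⁵ × 1708×10³ m = 121 m/s:
V = [fR − √((fR)² − 4 fR V_g)]/2 = [121 − √(121² − 4×121×18)]/2 = 22 m/s
Supergeostrophic (V > V_g = 18 m/s), as expected around a high.

22.0 m s⁻¹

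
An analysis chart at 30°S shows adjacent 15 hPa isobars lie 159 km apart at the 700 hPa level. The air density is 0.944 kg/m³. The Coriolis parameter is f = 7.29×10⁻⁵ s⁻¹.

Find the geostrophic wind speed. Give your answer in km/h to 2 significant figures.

Pressure gradient: |∂P/∂n| = 1500 Pa / 159000 m = 9.43×10⁻³ Pa/m
Geostrophic balance (pressure-gradient force = Coriolis force):
V_g = (1/(fρ)) |∂P/∂n| = 9.43×10⁻³ / (7.29×10⁻⁵ × 0.944) = 137 m/s
Converting: 137 m/s × 3.6 = 490 km/h

490 km/h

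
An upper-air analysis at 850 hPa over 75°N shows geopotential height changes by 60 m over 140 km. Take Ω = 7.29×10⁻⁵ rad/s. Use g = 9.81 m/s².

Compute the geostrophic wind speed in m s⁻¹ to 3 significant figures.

Coriolis parameter at 75°N:
f = 2Ω sin φ = 2 × 7.29×10⁻⁵ × sin 75° = 1.41×10⁻⁴ s⁻¹
Height gradient: |∂Z/∂n| = 60 m / 140000 m = 4.29×10⁻⁴
On a pressure surface, geostrophic balance gives V_g = (g/f)|∂Z/∂n|:
V_g = 9.81 × 4.29×10⁻⁴ / 1.41×10⁻⁴ = 29.9 m/s

29.9 m s⁻¹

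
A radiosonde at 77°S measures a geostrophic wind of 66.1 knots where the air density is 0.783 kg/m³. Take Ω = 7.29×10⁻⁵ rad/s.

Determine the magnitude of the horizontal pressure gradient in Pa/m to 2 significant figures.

Coriolis parameter at 77°S:
f = 2Ω sin φ = 2 × 7.29×10⁻⁵ × sin 77° = 1.42×10⁻⁴ s⁻¹
Wind speed in SI: 66.1 knots = 34.0 m/s
Geostrophic balance rearranged: |∂P/∂n| = f ρ V_g
|∂P/∂n| = 1.42×10⁻⁴ × 0.783 × 34.0 = 3.78×10⁻³ Pa/m

3.8×10⁻³ Pa/m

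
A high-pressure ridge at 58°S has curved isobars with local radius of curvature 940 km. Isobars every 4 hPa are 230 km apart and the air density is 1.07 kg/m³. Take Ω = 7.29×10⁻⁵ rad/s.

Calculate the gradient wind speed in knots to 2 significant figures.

29 knots

Coriolis parameter at 58°S:
f = 2Ω sin φ = 2 × 7.29×10⁻⁵ × sin 58° = 1.24×10⁻⁴ s⁻¹
Pressure gradient: |∂P/∂n| = 400 Pa / 230000 m = 1.74×10⁻³ Pa/m
Geostrophic speed: V_g = |∂P/∂n|/(fρ) = 1.74×10⁻³/(1.24×10⁻⁴ × 1.07) = 13.1 m/s
Around a high, pressure-gradient force acts outward with centrifugal, so Coriolis balances both:
fV = (1/ρ)|∂P/∂n| + V²/R  →  V² − fR·V + fR·V_g = 0
With fR = 1.24×10⁻⁴ × 940×10³ m = 116 m/s:
V = [fR − √((fR)² − 4 fR V_g)]/2 = [116 − √(116² − 4×116×13.1)]/2 = 15.1 m/s
Supergeostrophic (V > V_g = 13.1 m/s), as expected around a high.
Converting: 15.1 m/s × 1.944 = 29 knots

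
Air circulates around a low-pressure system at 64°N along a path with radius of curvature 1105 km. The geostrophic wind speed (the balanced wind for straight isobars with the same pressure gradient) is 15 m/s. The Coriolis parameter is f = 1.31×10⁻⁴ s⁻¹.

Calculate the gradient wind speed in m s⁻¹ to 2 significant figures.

14 m s⁻¹

Around a low, centrifugal force acts outward with Coriolis, so pressure-gradient force balances both:
(1/ρ)|∂P/∂n| = fV + V²/R  →  V² + fR·V − fR·V_g = 0
With fR = 1.31×10⁻⁴ × 1105×10³ m = 145 m/s:
V = [−fR + √((fR)² + 4 fR V_g)]/2 = [−145 + √(145² + 4×145×15)]/2 = 13.7 m/s
Subgeostrophic (V < V_g = 15 m/s), as expected around a low.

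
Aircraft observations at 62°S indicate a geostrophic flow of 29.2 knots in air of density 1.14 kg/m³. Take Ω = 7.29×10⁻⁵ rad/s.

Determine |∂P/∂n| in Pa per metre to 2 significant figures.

Coriolis parameter at 62°S:
f = 2Ω sin φ = 2 × 7.29×10⁻⁵ × sin 62° = 1.29×10⁻⁴ s⁻¹
Wind speed in SI: 29.2 knots = 15.0 m/s
Geostrophic balance rearranged: |∂P/∂n| = f ρ V_g
|∂P/∂n| = 1.29×10⁻⁴ × 1.14 × 15.0 = 2.20×10⁻³ Pa/m

2.2×10⁻³ Pa/m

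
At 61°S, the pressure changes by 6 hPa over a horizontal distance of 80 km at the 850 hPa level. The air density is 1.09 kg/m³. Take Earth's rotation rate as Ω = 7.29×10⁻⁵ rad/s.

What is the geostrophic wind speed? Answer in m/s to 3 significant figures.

Coriolis parameter at 61°S:
f = 2Ω sin φ = 2 × 7.29×10⁻⁵ × sin 61° = 1.28×10⁻⁴ s⁻¹
Pressure gradient: |∂P/∂n| = 600 Pa / 80000 m = 7.50×10⁻³ Pa/m
Geostrophic balance (pressure-gradient force = Coriolis force):
V_g = (1/(fρ)) |∂P/∂n| = 7.50×10⁻³ / (1.28×10⁻⁴ × 1.09) = 54.0 m/s

54.0 m/s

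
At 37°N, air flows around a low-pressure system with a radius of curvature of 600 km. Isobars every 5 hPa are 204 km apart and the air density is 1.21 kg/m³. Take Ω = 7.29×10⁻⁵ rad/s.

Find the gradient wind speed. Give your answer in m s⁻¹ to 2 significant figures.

Coriolis parameter at 37°N:
f = 2Ω sin φ = 2 × 7.29×10⁻⁵ × sin 37° = 8.77×10⁻⁵ s⁻¹
Pressure gradient: |∂P/∂n| = 500 Pa / 204000 m = 2.45×10⁻³ Pa/m
Geostrophic speed: V_g = |∂P/∂n|/(fρ) = 2.45×10⁻³/(8.77×10⁻⁵ × 1.21) = 23.1 m/s
Around a low, centrifugal force acts outward with Coriolis, so pressure-gradient force balances both:
(1/ρ)|∂P/∂n| = fV + V²/R  →  V² + fR·V − fR·V_g = 0
With fR = 8.77×10⁻⁵ × 600×10³ m = 52.6 m/s:
V = [−fR + √((fR)² + 4 fR V_g)]/2 = [−52.6 + √(52.6² + 4×52.6×23.1)]/2 = 17.4 m/s
Subgeostrophic (V < V_g = 23.1 m/s), as expected around a low.

17 m s⁻¹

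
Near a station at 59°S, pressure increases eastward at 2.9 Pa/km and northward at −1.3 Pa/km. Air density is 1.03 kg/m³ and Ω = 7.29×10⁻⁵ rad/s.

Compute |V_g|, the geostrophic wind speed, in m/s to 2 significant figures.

25 m/s

Coriolis parameter at 59°S:
f = 2Ω sin φ = 2 × 7.29×10⁻⁵ × sin 59° = 1.25×10⁻⁴ s⁻¹
In the Southern Hemisphere f is negative: f = −1.25×10⁻⁴ s⁻¹.
Component geostrophic relations (x east, y north):
u_g = −(1/(fρ)) ∂P/∂y,  v_g = (1/(fρ)) ∂P/∂x
u_g = −(−1.3×10⁻³)/(−1.25×10⁻⁴ × 1.03) = −10.1 m/s;  v_g = (2.9×10⁻³)/(−1.25×10⁻⁴ × 1.03) = −22.5 m/s
|V_g| = √(u_g² + v_g²) = 24.7 m/s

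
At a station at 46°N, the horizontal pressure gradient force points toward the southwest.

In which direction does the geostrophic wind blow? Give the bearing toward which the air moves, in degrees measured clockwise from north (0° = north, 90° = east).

The pressure-gradient force points toward the southwest (bearing 225°).
Geostrophic balance: in the Northern Hemisphere the Coriolis force deflects motion to the right, so the geostrophic wind blows 90° to the right of the pressure-gradient force (low pressure on the left).
Rotating 225° by 90° clockwise gives 315° — the wind blows toward the northwest.

315°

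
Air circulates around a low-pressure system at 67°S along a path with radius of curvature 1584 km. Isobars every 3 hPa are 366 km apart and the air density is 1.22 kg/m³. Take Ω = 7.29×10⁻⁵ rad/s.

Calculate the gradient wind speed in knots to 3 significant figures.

9.51 knots

Coriolis parameter at 67°S:
f = 2Ω sin φ = 2 × 7.29×10⁻⁵ × sin 67° = 1.34×10⁻⁴ s⁻¹
Pressure gradient: |∂P/∂n| = 300 Pa / 366000 m = 8.20×10⁻⁴ Pa/m
Geostrophic speed: V_g = |∂P/∂n|/(fρ) = 8.20×10⁻⁴/(1.34×10⁻⁴ × 1.22) = 5.01 m/s
Around a low, centrifugal force acts outward with Coriolis, so pressure-gradient force balances both:
(1/ρ)|∂P/∂n| = fV + V²/R  →  V² + fR·V − fR·V_g = 0
With fR = 1.34×10⁻⁴ × 1584×10³ m = 213 m/s:
V = [−fR + √((fR)² + 4 fR V_g)]/2 = [−213 + √(213² + 4×213×5.01)]/2 = 4.89 m/s
Subgeostrophic (V < V_g = 5.01 m/s), as expected around a low.
Converting: 4.89 m/s × 1.944 = 9.51 knots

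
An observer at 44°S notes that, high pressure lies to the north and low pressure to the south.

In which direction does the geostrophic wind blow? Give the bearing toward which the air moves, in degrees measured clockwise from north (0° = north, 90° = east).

The pressure-gradient force points toward the south (bearing 180°).
Geostrophic balance: in the Southern Hemisphere the Coriolis force deflects motion to the left, so the geostrophic wind blows 90° to the left of the pressure-gradient force (low pressure on the right).
Rotating 180° by 90° counterclockwise gives 090° — the wind blows toward the east.

090°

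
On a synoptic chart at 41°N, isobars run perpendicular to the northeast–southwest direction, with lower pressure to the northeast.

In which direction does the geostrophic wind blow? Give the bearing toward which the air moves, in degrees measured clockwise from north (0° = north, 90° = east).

The pressure-gradient force points toward the northeast (bearing 045°).
Geostrophic balance: in the Northern Hemisphere the Coriolis force deflects motion to the right, so the geostrophic wind blows 90° to the right of the pressure-gradient force (low pressure on the left).
Rotating 045° by 90° clockwise gives 135° — the wind blows toward the southeast.

135°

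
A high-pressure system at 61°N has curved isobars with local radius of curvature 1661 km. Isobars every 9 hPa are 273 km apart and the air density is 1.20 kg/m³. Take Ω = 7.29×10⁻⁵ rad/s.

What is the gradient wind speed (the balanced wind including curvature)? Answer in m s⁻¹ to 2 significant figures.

24 m s⁻¹

Coriolis parameter at 61°N:
f = 2Ω sin φ = 2 × 7.29×10⁻⁵ × sin 61° = 1.28×10⁻⁴ s⁻¹
Pressure gradient: |∂P/∂n| = 900 Pa / 273000 m = 3.30×10⁻³ Pa/m
Geostrophic speed: V_g = |∂P/∂n|/(fρ) = 3.30×10⁻³/(1.28×10⁻⁴ × 1.20) = 21.5 m/s
Around a high, pressure-gradient force acts outward with centrifugal, so Coriolis balances both:
fV = (1/ρ)|∂P/∂n| + V²/R  →  V² − fR·V + fR·V_g = 0
With fR = 1.28×10⁻⁴ × 1661×10³ m = 212 m/s:
V = [fR − √((fR)² − 4 fR V_g)]/2 = [212 − √(212² − 4×212×21.5)]/2 = 24.3 m/s
Supergeostrophic (V > V_g = 21.5 m/s), as expected around a high.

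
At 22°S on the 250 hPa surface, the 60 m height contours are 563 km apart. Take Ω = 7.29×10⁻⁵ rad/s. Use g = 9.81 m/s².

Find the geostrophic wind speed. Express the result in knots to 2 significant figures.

37 knots

Coriolis parameter at 22°S:
f = 2Ω sin φ = 2 × 7.29×10⁻⁵ × sin 22° = 5.46×10⁻⁵ s⁻¹
Height gradient: |∂Z/∂n| = 60 m / 563000 m = 1.07×10⁻⁴
On a pressure surface, geostrophic balance gives V_g = (g/f)|∂Z/∂n|:
V_g = 9.81 × 1.07×10⁻⁴ / 5.46×10⁻⁵ = 19.1 m/s
Converting: 19.1 m/s × 1.944 = 37 knots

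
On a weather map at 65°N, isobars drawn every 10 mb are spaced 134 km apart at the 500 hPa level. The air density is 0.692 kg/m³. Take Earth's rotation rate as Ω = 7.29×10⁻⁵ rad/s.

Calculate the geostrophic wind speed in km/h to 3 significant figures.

294 km/h

Coriolis parameter at 65°N:
f = 2Ω sin φ = 2 × 7.29×10⁻⁵ × sin 65° = 1.32×10⁻⁴ s⁻¹
Pressure gradient: |∂P/∂n| = 1000 Pa / 134000 m = 7.46×10⁻³ Pa/m
Geostrophic balance (pressure-gradient force = Coriolis force):
V_g = (1/(fρ)) |∂P/∂n| = 7.46×10⁻³ / (1.32×10⁻⁴ × 0.692) = 81.6 m/s
Converting: 81.6 m/s × 3.6 = 294 km/h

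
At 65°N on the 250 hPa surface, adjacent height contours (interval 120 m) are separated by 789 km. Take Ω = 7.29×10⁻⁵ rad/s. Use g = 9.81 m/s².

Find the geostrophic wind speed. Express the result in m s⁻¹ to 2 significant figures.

Coriolis parameter at 65°N:
f = 2Ω sin φ = 2 × 7.29×10⁻⁵ × sin 65° = 1.32×10⁻⁴ s⁻¹
Height gradient: |∂Z/∂n| = 120 m / 789000 m = 1.52×10⁻⁴
On a pressure surface, geostrophic balance gives V_g = (g/f)|∂Z/∂n|:
V_g = 9.81 × 1.52×10⁻⁴ / 1.32×10⁻⁴ = 11.3 m/s

11 m s⁻¹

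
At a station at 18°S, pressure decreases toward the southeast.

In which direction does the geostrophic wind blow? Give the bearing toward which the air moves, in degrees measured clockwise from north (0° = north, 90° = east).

The pressure-gradient force points toward the southeast (bearing 135°).
Geostrophic balance: in the Southern Hemisphere the Coriolis force deflects motion to the left, so the geostrophic wind blows 90° to the left of the pressure-gradient force (low pressure on the right).
Rotating 135° by 90° counterclockwise gives 045° — the wind blows toward the northeast.

045°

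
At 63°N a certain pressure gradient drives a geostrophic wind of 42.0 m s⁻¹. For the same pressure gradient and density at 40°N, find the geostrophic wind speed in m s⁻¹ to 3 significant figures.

58.2 m s⁻¹

With the same pressure gradient and density, V_g ∝ 1/f ∝ 1/sin φ.
V₂ = V₁ · sin φ₁ / sin φ₂ = 42.0 × sin 63° / sin 40°
V₂ = 42.0 × 0.8910/0.6428 = 58.2 m s⁻¹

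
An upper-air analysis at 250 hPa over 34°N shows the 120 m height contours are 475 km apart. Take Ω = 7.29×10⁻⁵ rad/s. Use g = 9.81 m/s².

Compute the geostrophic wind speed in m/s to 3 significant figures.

Coriolis parameter at 34°N:
f = 2Ω sin φ = 2 × 7.29×10⁻⁵ × sin 34° = 8.15×10⁻⁵ s⁻¹
Height gradient: |∂Z/∂n| = 120 m / 475000 m = 2.53×10⁻⁴
On a pressure surface, geostrophic balance gives V_g = (g/f)|∂Z/∂n|:
V_g = 9.81 × 2.53×10⁻⁴ / 8.15×10⁻⁵ = 30.4 m/s

30.4 m/s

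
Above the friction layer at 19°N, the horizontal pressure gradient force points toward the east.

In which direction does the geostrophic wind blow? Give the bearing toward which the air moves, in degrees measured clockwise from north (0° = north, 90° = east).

180°

The pressure-gradient force points toward the east (bearing 090°).
Geostrophic balance: in the Northern Hemisphere the Coriolis force deflects motion to the right, so the geostrophic wind blows 90° to the right of the pressure-gradient force (low pressure on the left).
Rotating 090° by 90° clockwise gives 180° — the wind blows toward the south.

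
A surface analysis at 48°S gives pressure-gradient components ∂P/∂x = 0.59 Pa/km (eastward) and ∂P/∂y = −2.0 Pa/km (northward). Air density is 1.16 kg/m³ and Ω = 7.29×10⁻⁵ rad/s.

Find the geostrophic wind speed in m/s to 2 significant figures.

17 m/s

Coriolis parameter at 48°S:
f = 2Ω sin φ = 2 × 7.29×10⁻⁵ × sin 48° = 1.08×10⁻⁴ s⁻¹
In the Southern Hemisphere f is negative: f = −1.08×10⁻⁴ s⁻¹.
Component geostrophic relations (x east, y north):
u_g = −(1/(fρ)) ∂P/∂y,  v_g = (1/(fρ)) ∂P/∂x
u_g = −(−2.0×10⁻³)/(−1.08×10⁻⁴ × 1.16) = −15.9 m/s;  v_g = (0.59×10⁻³)/(−1.08×10⁻⁴ × 1.16) = −4.69 m/s
|V_g| = √(u_g² + v_g²) = 16.6 m/s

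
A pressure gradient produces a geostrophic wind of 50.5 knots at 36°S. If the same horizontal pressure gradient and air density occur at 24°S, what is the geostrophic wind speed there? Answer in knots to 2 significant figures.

With the same pressure gradient and density, V_g ∝ 1/f ∝ 1/sin φ.
V₂ = V₁ · sin φ₁ / sin φ₂ = 50.5 × sin 36° / sin 24°
V₂ = 50.5 × 0.5878/0.4067 = 73 knots

73 knots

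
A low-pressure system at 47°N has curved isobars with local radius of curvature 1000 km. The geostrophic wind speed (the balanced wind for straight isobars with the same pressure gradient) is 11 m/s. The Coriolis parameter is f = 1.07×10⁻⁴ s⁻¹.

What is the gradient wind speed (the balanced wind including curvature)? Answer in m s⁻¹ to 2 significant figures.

10 m s⁻¹

Around a low, centrifugal force acts outward with Coriolis, so pressure-gradient force balances both:
(1/ρ)|∂P/∂n| = fV + V²/R  →  V² + fR·V − fR·V_g = 0
With fR = 1.07×10⁻⁴ × 1000×10³ m = 107 m/s:
V = [−fR + √((fR)² + 4 fR V_g)]/2 = [−107 + √(107² + 4×107×11)]/2 = 10.1 m/s
Subgeostrophic (V < V_g = 11 m/s), as expected around a low.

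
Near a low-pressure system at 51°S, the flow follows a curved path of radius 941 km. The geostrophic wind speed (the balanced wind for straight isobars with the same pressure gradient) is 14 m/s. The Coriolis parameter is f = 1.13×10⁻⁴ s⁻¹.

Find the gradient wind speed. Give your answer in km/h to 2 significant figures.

Around a low, centrifugal force acts outward with Coriolis, so pressure-gradient force balances both:
(1/ρ)|∂P/∂n| = fV + V²/R  →  V² + fR·V − fR·V_g = 0
With fR = 1.13×10⁻⁴ × 941×10³ m = 106 m/s:
V = [−fR + √((fR)² + 4 fR V_g)]/2 = [−106 + √(106² + 4×106×14)]/2 = 12.5 m/s
Subgeostrophic (V < V_g = 14 m/s), as expected around a low.
Converting: 12.5 m/s × 3.6 = 45 km/h

45 km/h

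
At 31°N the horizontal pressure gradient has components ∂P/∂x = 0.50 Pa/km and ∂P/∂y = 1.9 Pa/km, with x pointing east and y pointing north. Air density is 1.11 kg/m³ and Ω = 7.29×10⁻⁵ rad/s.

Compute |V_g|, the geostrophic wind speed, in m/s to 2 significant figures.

24 m/s

Coriolis parameter at 31°N:
f = 2Ω sin φ = 2 × 7.29×10⁻⁵ × sin 31° = 7.51×10⁻⁵ s⁻¹
Component geostrophic relations (x east, y north):
u_g = −(1/(fρ)) ∂P/∂y,  v_g = (1/(fρ)) ∂P/∂x
u_g = −(1.9×10⁻³)/(7.51×10⁻⁵ × 1.11) = −22.8 m/s;  v_g = (0.50×10⁻³)/(7.51×10⁻⁵ × 1.11) = 6.00 m/s
|V_g| = √(u_g² + v_g²) = 23.6 m/s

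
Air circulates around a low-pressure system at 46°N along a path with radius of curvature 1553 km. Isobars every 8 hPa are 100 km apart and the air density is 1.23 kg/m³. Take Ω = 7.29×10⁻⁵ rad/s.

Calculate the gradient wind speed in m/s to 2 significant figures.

48 m/s

Coriolis parameter at 46°N:
f = 2Ω sin φ = 2 × 7.29×10⁻⁵ × sin 46° = 1.05×10⁻⁴ s⁻¹
Pressure gradient: |∂P/∂n| = 800 Pa / 100000 m = 8.00×10⁻³ Pa/m
Geostrophic speed: V_g = |∂P/∂n|/(fρ) = 8.00×10⁻³/(1.05×10⁻⁴ × 1.23) = 62.0 m/s
Around a low, centrifugal force acts outward with Coriolis, so pressure-gradient force balances both:
(1/ρ)|∂P/∂n| = fV + V²/R  →  V² + fR·V − fR·V_g = 0
With fR = 1.05×10⁻⁴ × 1553×10³ m = 163 m/s:
V = [−fR + √((fR)² + 4 fR V_g)]/2 = [−163 + √(163² + 4×163×62)]/2 = 47.9 m/s
Subgeostrophic (V < V_g = 62 m/s), as expected around a low.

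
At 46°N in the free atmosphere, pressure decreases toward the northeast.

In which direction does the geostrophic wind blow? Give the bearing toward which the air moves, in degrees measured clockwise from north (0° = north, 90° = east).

The pressure-gradient force points toward the northeast (bearing 045°).
Geostrophic balance: in the Northern Hemisphere the Coriolis force deflects motion to the right, so the geostrophic wind blows 90° to the right of the pressure-gradient force (low pressure on the left).
Rotating 045° by 90° clockwise gives 135° — the wind blows toward the southeast.

135°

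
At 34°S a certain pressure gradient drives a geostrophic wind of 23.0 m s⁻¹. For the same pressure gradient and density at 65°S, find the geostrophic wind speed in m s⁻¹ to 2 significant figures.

14 m s⁻¹

With the same pressure gradient and density, V_g ∝ 1/f ∝ 1/sin φ.
V₂ = V₁ · sin φ₁ / sin φ₂ = 23.0 × sin 34° / sin 65°
V₂ = 23.0 × 0.5592/0.9063 = 14 m s⁻¹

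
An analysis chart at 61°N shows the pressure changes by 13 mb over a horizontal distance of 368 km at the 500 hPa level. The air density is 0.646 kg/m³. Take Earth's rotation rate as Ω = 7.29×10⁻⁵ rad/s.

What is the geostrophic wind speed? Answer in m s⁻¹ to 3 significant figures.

Coriolis parameter at 61°N:
f = 2Ω sin φ = 2 × 7.29×10⁻⁵ × sin 61° = 1.28×10⁻⁴ s⁻¹
Pressure gradient: |∂P/∂n| = 1300 Pa / 368000 m = 3.53×10⁻³ Pa/m
Geostrophic balance (pressure-gradient force = Coriolis force):
V_g = (1/(fρ)) |∂P/∂n| = 3.53×10⁻³ / (1.28×10⁻⁴ × 0.646) = 42.9 m/s

42.9 m s⁻¹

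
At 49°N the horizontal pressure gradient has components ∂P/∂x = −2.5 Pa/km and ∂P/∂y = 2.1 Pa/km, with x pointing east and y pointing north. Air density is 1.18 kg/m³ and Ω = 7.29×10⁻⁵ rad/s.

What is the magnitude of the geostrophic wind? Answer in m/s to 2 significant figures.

25 m/s

Coriolis parameter at 49°N:
f = 2Ω sin φ = 2 × 7.29×10⁻⁵ × sin 49° = 1.10×10⁻⁴ s⁻¹
Component geostrophic relations (x east, y north):
u_g = −(1/(fρ)) ∂P/∂y,  v_g = (1/(fρ)) ∂P/∂x
u_g = −(2.1×10⁻³)/(1.10×10⁻⁴ × 1.18) = −16.2 m/s;  v_g = (−2.5×10⁻³)/(1.10×10⁻⁴ × 1.18) = −19.3 m/s
|V_g| = √(u_g² + v_g²) = 25.1 m/s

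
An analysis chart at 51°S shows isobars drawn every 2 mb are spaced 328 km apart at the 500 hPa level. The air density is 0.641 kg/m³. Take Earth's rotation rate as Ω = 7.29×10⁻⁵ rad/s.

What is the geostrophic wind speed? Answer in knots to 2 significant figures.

Coriolis parameter at 51°S:
f = 2Ω sin φ = 2 × 7.29×10⁻⁵ × sin 51° = 1.13×10⁻⁴ s⁻¹
Pressure gradient: |∂P/∂n| = 200 Pa / 328000 m = 6.10×10⁻⁴ Pa/m
Geostrophic balance (pressure-gradient force = Coriolis force):
V_g = (1/(fρ)) |∂P/∂n| = 6.10×10⁻⁴ / (1.13×10⁻⁴ × 0.641) = 8.40 m/s
Converting: 8.40 m/s × 1.944 = 16 knots

16 knots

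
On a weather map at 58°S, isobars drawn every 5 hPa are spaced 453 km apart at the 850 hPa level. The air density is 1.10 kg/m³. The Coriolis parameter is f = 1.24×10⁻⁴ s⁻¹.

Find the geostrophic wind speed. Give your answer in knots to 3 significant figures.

Pressure gradient: |∂P/∂n| = 500 Pa / 453000 m = 1.10×10⁻³ Pa/m
Geostrophic balance (pressure-gradient force = Coriolis force):
V_g = (1/(fρ)) |∂P/∂n| = 1.10×10⁻³ / (1.24×10⁻⁴ × 1.10) = 8.09 m/s
Converting: 8.09 m/s × 1.944 = 15.7 knots

15.7 knots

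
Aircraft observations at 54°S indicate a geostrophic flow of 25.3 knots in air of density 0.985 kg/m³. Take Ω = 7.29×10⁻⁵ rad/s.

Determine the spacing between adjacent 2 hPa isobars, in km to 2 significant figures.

Coriolis parameter at 54°S:
f = 2Ω sin φ = 2 × 7.29×10⁻⁵ × sin 54° = 1.18×10⁻⁴ s⁻¹
Wind speed in SI: 25.3 knots = 13.0 m/s
Geostrophic balance rearranged: |∂P/∂n| = f ρ V_g
|∂P/∂n| = 1.18×10⁻⁴ × 0.985 × 13.0 = 1.51×10⁻³ Pa/m
Isobar spacing: Δn = ΔP/|∂P/∂n| = 200 Pa / 1.51×10⁻³ Pa/m = 132257 m ≈ 130 km

130 km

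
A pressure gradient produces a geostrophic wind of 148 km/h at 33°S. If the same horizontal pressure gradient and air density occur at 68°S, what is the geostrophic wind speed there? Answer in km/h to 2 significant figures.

87 km/h

With the same pressure gradient and density, V_g ∝ 1/f ∝ 1/sin φ.
V₂ = V₁ · sin φ₁ / sin φ₂ = 148 × sin 33° / sin 68°
V₂ = 148 × 0.5446/0.9272 = 87 km/h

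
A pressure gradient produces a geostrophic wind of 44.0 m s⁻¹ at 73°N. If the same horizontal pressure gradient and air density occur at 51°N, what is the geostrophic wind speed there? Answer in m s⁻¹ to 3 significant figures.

With the same pressure gradient and density, V_g ∝ 1/f ∝ 1/sin φ.
V₂ = V₁ · sin φ₁ / sin φ₂ = 44.0 × sin 73° / sin 51°
V₂ = 44.0 × 0.9563/0.7771 = 54.1 m s⁻¹

54.1 m s⁻¹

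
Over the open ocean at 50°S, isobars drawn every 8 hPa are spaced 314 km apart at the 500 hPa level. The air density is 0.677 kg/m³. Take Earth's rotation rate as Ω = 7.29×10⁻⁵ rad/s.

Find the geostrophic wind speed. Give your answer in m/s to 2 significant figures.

34 m/s

Coriolis parameter at 50°S:
f = 2Ω sin φ = 2 × 7.29×10⁻⁵ × sin 50° = 1.12×10⁻⁴ s⁻¹
Pressure gradient: |∂P/∂n| = 800 Pa / 314000 m = 2.55×10⁻³ Pa/m
Geostrophic balance (pressure-gradient force = Coriolis force):
V_g = (1/(fρ)) |∂P/∂n| = 2.55×10⁻³ / (1.12×10⁻⁴ × 0.677) = 33.7 m/s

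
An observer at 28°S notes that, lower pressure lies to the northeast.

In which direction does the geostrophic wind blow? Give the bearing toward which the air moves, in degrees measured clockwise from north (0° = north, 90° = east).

315°

The pressure-gradient force points toward the northeast (bearing 045°).
Geostrophic balance: in the Southern Hemisphere the Coriolis force deflects motion to the left, so the geostrophic wind blows 90° to the left of the pressure-gradient force (low pressure on the right).
Rotating 045° by 90° counterclockwise gives 315° — the wind blows toward the northwest.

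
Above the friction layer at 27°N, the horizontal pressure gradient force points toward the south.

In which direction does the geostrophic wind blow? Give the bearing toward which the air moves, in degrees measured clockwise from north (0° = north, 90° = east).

270°

The pressure-gradient force points toward the south (bearing 180°).
Geostrophic balance: in the Northern Hemisphere the Coriolis force deflects motion to the right, so the geostrophic wind blows 90° to the right of the pressure-gradient force (low pressure on the left).
Rotating 180° by 90° clockwise gives 270° — the wind blows toward the west.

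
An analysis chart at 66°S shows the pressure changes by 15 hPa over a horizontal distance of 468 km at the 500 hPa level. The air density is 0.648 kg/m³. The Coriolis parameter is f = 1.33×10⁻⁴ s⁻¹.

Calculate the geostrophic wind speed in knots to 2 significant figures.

72 knots

Pressure gradient: |∂P/∂n| = 1500 Pa / 468000 m = 3.21×10⁻³ Pa/m
Geostrophic balance (pressure-gradient force = Coriolis force):
V_g = (1/(fρ)) |∂P/∂n| = 3.21×10⁻³ / (1.33×10⁻⁴ × 0.648) = 37.2 m/s
Converting: 37.2 m/s × 1.944 = 72 knots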